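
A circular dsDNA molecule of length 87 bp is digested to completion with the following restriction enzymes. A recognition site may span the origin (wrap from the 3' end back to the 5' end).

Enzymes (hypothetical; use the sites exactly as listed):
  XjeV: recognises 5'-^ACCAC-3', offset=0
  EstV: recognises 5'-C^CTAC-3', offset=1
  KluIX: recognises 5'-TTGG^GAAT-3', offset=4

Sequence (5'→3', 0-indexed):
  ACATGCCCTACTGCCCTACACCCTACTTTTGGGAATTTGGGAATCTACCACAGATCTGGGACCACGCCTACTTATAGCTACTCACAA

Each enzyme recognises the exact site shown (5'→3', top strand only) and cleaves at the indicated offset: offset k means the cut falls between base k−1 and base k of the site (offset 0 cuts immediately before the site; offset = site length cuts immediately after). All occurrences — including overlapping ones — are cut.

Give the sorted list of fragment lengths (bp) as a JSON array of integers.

Site scan:
  XjeV (ACCAC, off=0): starts [46, 60] → cuts [46, 60]
  EstV (CCTAC, off=1): starts [6, 14, 21, 66] → cuts [7, 15, 22, 67]
  KluIX (TTGGGAAT, off=4): starts [28, 36] → cuts [32, 40]

Pooled cuts: [7, 15, 22, 32, 40, 46, 60, 67]

Fragments:
  7→15: 8 bp
  15→22: 7 bp
  22→32: 10 bp
  32→40: 8 bp
  40→46: 6 bp
  46→60: 14 bp
  60→67: 7 bp
  67→7 (wrap): 87-67+7 = 27 bp

[6,7,7,8,8,10,14,27]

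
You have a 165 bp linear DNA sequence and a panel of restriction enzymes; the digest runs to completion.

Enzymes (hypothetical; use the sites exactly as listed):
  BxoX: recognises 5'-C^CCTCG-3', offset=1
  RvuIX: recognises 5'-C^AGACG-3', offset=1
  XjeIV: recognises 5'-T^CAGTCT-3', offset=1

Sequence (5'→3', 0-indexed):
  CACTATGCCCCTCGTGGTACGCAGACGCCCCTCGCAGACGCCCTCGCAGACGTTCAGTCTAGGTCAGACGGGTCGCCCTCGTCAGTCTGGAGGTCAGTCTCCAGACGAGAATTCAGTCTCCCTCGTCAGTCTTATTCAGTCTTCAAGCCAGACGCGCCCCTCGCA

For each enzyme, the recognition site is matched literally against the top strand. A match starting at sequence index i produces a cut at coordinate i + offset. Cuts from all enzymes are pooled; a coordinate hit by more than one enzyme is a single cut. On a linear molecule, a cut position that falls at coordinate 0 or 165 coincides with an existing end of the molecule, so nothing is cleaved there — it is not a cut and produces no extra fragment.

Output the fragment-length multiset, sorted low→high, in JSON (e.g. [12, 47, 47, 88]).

[6,6,6,6,6,7,7,7,7,8,9,9,10,11,11,11,12,13,13]

Scan for sites:
  BxoX (CCCTCG, off=1): starts [8, 28, 40, 75, 119, 157] → cuts [9, 29, 41, 76, 120, 158]
  RvuIX (CAGACG, off=1): starts [21, 34, 46, 64, 101, 148] → cuts [22, 35, 47, 65, 102, 149]
  XjeIV (TCAGTCT, off=1): starts [53, 81, 93, 112, 125, 135] → cuts [54, 82, 94, 113, 126, 136]

Pooled cuts: [9, 22, 29, 35, 41, 47, 54, 65, 76, 82, 94, 102, 113, 120, 126, 136, 149, 158]

Fragments:
  [0,9): 9 bp
  [9,22): 13 bp
  [22,29): 7 bp
  [29,35): 6 bp
  [35,41): 6 bp
  [41,47): 6 bp
  [47,54): 7 bp
  [54,65): 11 bp
  [65,76): 11 bp
  [76,82): 6 bp
  [82,94): 12 bp
  [94,102): 8 bp
  [102,113): 11 bp
  [113,120): 7 bp
  [120,126): 6 bp
  [126,136): 10 bp
  [136,149): 13 bp
  [149,158): 9 bp
  [158,165): 7 bp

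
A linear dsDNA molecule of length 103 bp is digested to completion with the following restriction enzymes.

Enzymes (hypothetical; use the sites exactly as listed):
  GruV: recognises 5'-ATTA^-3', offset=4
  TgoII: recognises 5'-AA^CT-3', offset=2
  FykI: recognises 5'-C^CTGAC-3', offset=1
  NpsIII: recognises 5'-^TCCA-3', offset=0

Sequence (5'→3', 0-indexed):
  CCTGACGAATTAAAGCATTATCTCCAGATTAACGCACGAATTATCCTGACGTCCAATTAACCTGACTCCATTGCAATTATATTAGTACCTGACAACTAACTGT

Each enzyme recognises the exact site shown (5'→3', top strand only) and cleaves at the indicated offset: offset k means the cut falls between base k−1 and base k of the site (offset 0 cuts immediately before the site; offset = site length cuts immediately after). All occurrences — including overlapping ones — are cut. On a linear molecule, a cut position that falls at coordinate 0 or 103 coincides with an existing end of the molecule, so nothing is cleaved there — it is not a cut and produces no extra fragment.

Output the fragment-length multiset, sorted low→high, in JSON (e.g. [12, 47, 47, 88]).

Scan for sites:
  GruV (ATTA, off=4): starts [8, 16, 27, 39, 55, 75, 80] → cuts [12, 20, 31, 43, 59, 79, 84]
  TgoII (AACT, off=2): starts [93, 97] → cuts [95, 99]
  FykI (CCTGAC, off=1): starts [0, 44, 60, 87] → cuts [1, 45, 61, 88]
  NpsIII (TCCA, off=0): starts [22, 51, 66] → cuts [22, 51, 66]

All cut coordinates (distinct, sorted): [1, 12, 20, 22, 31, 43, 45, 51, 59, 61, 66, 79, 84, 88, 95, 99]

Fragments:
  [0,1): 1 bp
  [1,12): 11 bp
  [12,20): 8 bp
  [20,22): 2 bp
  [22,31): 9 bp
  [31,43): 12 bp
  [43,45): 2 bp
  [45,51): 6 bp
  [51,59): 8 bp
  [59,61): 2 bp
  [61,66): 5 bp
  [66,79): 13 bp
  [79,84): 5 bp
  [84,88): 4 bp
  [88,95): 7 bp
  [95,99): 4 bp
  [99,103): 4 bp

[1,2,2,2,4,4,4,5,5,6,7,8,8,9,11,12,13]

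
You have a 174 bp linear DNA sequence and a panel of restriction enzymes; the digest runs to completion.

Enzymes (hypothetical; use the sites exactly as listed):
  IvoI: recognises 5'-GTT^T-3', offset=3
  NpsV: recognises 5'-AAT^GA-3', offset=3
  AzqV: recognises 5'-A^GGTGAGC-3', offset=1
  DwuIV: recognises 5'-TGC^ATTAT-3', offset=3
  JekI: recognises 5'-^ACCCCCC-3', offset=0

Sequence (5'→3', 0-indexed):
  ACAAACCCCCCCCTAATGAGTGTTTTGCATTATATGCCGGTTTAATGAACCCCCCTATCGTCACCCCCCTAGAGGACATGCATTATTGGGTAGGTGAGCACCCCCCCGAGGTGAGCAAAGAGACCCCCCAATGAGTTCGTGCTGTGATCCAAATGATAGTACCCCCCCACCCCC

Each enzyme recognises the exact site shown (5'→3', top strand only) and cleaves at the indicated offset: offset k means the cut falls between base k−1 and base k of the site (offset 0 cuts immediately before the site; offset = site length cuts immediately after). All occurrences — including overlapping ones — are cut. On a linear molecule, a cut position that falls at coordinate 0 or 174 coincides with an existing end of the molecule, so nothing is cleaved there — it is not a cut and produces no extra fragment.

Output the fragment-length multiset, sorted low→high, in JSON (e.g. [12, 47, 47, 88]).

[2,4,4,4,6,7,7,10,10,11,13,13,14,14,14,19,22]

Scan for sites:
  IvoI (GTTT, off=3): starts [21, 39] → cuts [24, 42]
  NpsV (AATGA, off=3): starts [14, 43, 129, 151] → cuts [17, 46, 132, 154]
  AzqV (AGGTGAGC, off=1): starts [91, 108] → cuts [92, 109]
  DwuIV (TGCATTAT, off=3): starts [25, 78] → cuts [28, 81]
  JekI (ACCCCCC, off=0): starts [4, 48, 62, 99, 122, 160] → cuts [4, 48, 62, 99, 122, 160]

All cut coordinates (distinct, sorted): [4, 17, 24, 28, 42, 46, 48, 62, 81, 92, 99, 109, 122, 132, 154, 160]

Fragment lengths:
  [0,4): 4 bp
  [4,17): 13 bp
  [17,24): 7 bp
  [24,28): 4 bp
  [28,42): 14 bp
  [42,46): 4 bp
  [46,48): 2 bp
  [48,62): 14 bp
  [62,81): 19 bp
  [81,92): 11 bp
  [92,99): 7 bp
  [99,109): 10 bp
  [109,122): 13 bp
  [122,132): 10 bp
  [132,154): 22 bp
  [154,160): 6 bp
  [160,174): 14 bp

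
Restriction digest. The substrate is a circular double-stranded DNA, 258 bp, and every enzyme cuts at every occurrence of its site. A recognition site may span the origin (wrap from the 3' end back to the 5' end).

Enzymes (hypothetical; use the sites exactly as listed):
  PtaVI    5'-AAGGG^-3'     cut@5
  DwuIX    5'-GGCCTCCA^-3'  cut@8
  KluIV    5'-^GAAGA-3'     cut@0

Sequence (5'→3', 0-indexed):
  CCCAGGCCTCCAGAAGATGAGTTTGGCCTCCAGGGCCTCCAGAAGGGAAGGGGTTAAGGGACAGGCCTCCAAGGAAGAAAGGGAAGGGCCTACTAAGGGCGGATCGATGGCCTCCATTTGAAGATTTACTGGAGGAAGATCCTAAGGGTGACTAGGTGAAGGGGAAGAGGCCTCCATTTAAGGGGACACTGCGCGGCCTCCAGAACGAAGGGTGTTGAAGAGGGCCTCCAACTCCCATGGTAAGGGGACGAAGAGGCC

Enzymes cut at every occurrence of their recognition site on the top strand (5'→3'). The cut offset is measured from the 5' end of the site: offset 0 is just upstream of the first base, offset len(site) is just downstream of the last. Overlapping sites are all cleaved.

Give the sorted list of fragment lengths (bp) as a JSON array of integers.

[2,3,3,4,5,5,6,8,8,9,10,10,11,11,13,14,14,15,15,16,17,18,20,21]

Per-enzyme occurrences:
  PtaVI AAGGG/5: at [42, 47, 55, 78, 83, 94, 143, 158, 179, 207, 241] ⇒ [47, 52, 60, 83, 88, 99, 148, 163, 184, 212, 246]
  DwuIX GGCCTCCA/8: at [4, 24, 33, 63, 108, 168, 194, 222] ⇒ [12, 32, 41, 71, 116, 176, 202, 230]
  KluIV GAAGA/0: at [12, 73, 119, 134, 163, 216, 249] ⇒ [12, 73, 119, 134, 163, 216, 249]

All cut coordinates (distinct, sorted): [12, 32, 41, 47, 52, 60, 71, 73, 83, 88, 99, 116, 119, 134, 148, 163, 176, 184, 202, 212, 216, 230, 246, 249]

Fragments:
  12→32: 20 bp
  32→41: 9 bp
  41→47: 6 bp
  47→52: 5 bp
  52→60: 8 bp
  60→71: 11 bp
  71→73: 2 bp
  73→83: 10 bp
  83→88: 5 bp
  88→99: 11 bp
  99→116: 17 bp
  116→119: 3 bp
  119→134: 15 bp
  134→148: 14 bp
  148→163: 15 bp
  163→176: 13 bp
  176→184: 8 bp
  184→202: 18 bp
  202→212: 10 bp
  212→216: 4 bp
  216→230: 14 bp
  230→246: 16 bp
  246→249: 3 bp
  249→12 (wrap): 258-249+12 = 21 bp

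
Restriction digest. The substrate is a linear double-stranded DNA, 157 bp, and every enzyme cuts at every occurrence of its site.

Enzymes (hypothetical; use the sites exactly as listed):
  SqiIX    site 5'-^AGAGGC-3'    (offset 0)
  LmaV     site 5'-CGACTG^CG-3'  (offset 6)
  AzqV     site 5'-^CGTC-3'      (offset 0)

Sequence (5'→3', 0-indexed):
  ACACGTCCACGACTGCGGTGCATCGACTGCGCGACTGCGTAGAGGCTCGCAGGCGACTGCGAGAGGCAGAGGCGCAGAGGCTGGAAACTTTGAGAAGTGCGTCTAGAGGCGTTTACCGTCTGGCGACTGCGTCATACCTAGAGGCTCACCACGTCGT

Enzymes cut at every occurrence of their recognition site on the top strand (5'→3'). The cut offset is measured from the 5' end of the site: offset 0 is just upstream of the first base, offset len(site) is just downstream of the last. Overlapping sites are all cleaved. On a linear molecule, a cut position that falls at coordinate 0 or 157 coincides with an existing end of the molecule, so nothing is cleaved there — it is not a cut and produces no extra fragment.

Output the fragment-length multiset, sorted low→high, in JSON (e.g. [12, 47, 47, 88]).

Site scan:
  SqiIX (AGAGGC, off=0): starts [40, 61, 67, 75, 104, 139] → cuts [40, 61, 67, 75, 104, 139]
  LmaV (CGACTGCG, off=6): starts [9, 23, 31, 53, 123] → cuts [15, 29, 37, 59, 129]
  AzqV (CGTC, off=0): starts [3, 99, 116, 129, 151] → cuts [3, 99, 116, 129, 151]

Pooled cuts: [3, 15, 29, 37, 40, 59, 61, 67, 75, 99, 104, 116, 129, 139, 151]

Fragment lengths:
  [0,3): 3 bp
  [3,15): 12 bp
  [15,29): 14 bp
  [29,37): 8 bp
  [37,40): 3 bp
  [40,59): 19 bp
  [59,61): 2 bp
  [61,67): 6 bp
  [67,75): 8 bp
  [75,99): 24 bp
  [99,104): 5 bp
  [104,116): 12 bp
  [116,129): 13 bp
  [129,139): 10 bp
  [139,151): 12 bp
  [151,157): 6 bp

[2,3,3,5,6,6,8,8,10,12,12,12,13,14,19,24]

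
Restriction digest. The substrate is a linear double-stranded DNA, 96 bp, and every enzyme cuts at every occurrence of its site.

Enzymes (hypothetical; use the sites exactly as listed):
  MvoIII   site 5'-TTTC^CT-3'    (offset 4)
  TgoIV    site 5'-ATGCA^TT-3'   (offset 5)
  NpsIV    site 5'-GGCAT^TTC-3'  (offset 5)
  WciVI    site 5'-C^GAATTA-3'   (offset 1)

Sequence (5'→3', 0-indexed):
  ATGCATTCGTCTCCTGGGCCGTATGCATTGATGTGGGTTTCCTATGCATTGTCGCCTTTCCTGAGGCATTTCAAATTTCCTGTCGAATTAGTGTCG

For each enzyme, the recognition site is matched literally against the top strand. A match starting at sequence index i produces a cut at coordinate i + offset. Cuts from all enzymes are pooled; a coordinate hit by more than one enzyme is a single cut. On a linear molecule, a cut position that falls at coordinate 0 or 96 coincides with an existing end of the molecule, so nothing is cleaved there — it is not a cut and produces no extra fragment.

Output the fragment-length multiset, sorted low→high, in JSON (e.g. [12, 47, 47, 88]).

[5,5,7,9,10,12,12,14,22]

Per-enzyme occurrences:
  MvoIII TTTCCT/4: at [37, 56, 75] ⇒ [41, 60, 79]
  TgoIV ATGCATT/5: at [0, 22, 43] ⇒ [5, 27, 48]
  NpsIV GGCATTTC/5: at [64] ⇒ [69]
  WciVI CGAATTA/1: at [83] ⇒ [84]

All cut coordinates (distinct, sorted): [5, 27, 41, 48, 60, 69, 79, 84]

Fragments:
  [0,5): 5 bp
  [5,27): 22 bp
  [27,41): 14 bp
  [41,48): 7 bp
  [48,60): 12 bp
  [60,69): 9 bp
  [69,79): 10 bp
  [79,84): 5 bp
  [84,96): 12 bp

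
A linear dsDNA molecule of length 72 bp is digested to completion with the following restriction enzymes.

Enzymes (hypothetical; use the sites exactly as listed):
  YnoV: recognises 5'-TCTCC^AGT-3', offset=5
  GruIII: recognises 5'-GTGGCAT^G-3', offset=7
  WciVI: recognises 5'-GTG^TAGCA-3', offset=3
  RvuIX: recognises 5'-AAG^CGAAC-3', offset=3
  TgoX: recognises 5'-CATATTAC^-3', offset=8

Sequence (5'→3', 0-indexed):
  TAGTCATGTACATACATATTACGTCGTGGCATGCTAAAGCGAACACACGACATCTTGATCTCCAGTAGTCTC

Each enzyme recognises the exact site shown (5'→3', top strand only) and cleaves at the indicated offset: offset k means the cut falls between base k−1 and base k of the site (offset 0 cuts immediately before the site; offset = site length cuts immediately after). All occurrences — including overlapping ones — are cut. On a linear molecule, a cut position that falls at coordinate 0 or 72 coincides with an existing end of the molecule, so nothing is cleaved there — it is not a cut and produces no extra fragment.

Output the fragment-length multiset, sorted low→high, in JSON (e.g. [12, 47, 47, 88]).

[7,9,10,22,24]

Site scan:
  YnoV (TCTCCAGT, off=5): starts [58] → cuts [63]
  GruIII (GTGGCATG, off=7): starts [25] → cuts [32]
  WciVI (GTGTAGCA, off=3): no sites
  RvuIX (AAGCGAAC, off=3): starts [36] → cuts [39]
  TgoX (CATATTAC, off=8): starts [14] → cuts [22]

Pooled cuts: [22, 32, 39, 63]

Fragment lengths:
  [0,22): 22 bp
  [22,32): 10 bp
  [32,39): 7 bp
  [39,63): 24 bp
  [63,72): 9 bp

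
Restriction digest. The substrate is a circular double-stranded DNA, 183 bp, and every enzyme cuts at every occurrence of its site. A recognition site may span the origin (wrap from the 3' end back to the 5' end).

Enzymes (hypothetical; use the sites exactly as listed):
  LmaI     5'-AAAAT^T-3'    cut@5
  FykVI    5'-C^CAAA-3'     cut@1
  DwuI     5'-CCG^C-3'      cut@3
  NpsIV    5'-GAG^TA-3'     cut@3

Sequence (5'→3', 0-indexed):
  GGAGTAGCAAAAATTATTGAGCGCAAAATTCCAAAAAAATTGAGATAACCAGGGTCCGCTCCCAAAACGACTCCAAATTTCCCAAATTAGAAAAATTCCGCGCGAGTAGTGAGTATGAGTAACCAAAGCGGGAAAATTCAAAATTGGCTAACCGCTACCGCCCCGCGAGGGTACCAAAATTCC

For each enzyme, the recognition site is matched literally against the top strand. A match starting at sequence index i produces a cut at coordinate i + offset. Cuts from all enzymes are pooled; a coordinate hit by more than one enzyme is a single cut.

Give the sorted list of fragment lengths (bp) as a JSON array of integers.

Site scan:
  LmaI (AAAATT, off=5): starts [9, 24, 35, 91, 132, 139, 175] → cuts [14, 29, 40, 96, 137, 144, 180]
  FykVI (CCAAA, off=1): starts [30, 61, 72, 81, 122, 173] → cuts [31, 62, 73, 82, 123, 174]
  DwuI (CCGC, off=3): starts [55, 97, 151, 157, 162] → cuts [58, 100, 154, 160, 165]
  NpsIV (GAGTA, off=3): starts [1, 103, 110, 116] → cuts [4, 106, 113, 119]

All cut coordinates (distinct, sorted): [4, 14, 29, 31, 40, 58, 62, 73, 82, 96, 100, 106, 113, 119, 123, 137, 144, 154, 160, 165, 174, 180]

Fragment lengths:
  4→14: 10 bp
  14→29: 15 bp
  29→31: 2 bp
  31→40: 9 bp
  40→58: 18 bp
  58→62: 4 bp
  62→73: 11 bp
  73→82: 9 bp
  82→96: 14 bp
  96→100: 4 bp
  100→106: 6 bp
  106→113: 7 bp
  113→119: 6 bp
  119→123: 4 bp
  123→137: 14 bp
  137→144: 7 bp
  144→154: 10 bp
  154→160: 6 bp
  160→165: 5 bp
  165→174: 9 bp
  174→180: 6 bp
  180→4 (wrap): 183-180+4 = 7 bp

[2,4,4,4,5,6,6,6,6,7,7,7,9,9,9,10,10,11,14,14,15,18]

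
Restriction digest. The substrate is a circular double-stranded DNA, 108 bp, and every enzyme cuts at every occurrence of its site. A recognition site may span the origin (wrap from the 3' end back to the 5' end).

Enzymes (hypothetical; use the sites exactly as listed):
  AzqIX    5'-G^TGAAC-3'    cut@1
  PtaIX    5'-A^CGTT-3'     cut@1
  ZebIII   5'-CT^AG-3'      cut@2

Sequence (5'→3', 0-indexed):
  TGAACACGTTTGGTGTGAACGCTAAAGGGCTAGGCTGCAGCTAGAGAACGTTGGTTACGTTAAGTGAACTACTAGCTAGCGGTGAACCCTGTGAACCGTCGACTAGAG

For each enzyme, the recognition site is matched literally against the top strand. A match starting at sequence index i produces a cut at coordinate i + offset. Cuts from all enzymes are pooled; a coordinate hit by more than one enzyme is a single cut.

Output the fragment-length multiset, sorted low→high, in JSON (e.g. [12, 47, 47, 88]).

Per-enzyme occurrences:
  AzqIX GTGAAC/1: at [14, 63, 81, 90, 107] ⇒ [0, 15, 64, 82, 91]
  PtaIX ACGTT/1: at [5, 47, 56] ⇒ [6, 48, 57]
  ZebIII CTAG/2: at [29, 40, 71, 75, 102] ⇒ [31, 42, 73, 77, 104]

All cut coordinates (distinct, sorted): [0, 6, 15, 31, 42, 48, 57, 64, 73, 77, 82, 91, 104]

Fragment lengths:
  0→6: 6 bp
  6→15: 9 bp
  15→31: 16 bp
  31→42: 11 bp
  42→48: 6 bp
  48→57: 9 bp
  57→64: 7 bp
  64→73: 9 bp
  73→77: 4 bp
  77→82: 5 bp
  82→91: 9 bp
  91→104: 13 bp
  104→0 (wrap): 108-104+0 = 4 bp

[4,4,5,6,6,7,9,9,9,9,11,13,16]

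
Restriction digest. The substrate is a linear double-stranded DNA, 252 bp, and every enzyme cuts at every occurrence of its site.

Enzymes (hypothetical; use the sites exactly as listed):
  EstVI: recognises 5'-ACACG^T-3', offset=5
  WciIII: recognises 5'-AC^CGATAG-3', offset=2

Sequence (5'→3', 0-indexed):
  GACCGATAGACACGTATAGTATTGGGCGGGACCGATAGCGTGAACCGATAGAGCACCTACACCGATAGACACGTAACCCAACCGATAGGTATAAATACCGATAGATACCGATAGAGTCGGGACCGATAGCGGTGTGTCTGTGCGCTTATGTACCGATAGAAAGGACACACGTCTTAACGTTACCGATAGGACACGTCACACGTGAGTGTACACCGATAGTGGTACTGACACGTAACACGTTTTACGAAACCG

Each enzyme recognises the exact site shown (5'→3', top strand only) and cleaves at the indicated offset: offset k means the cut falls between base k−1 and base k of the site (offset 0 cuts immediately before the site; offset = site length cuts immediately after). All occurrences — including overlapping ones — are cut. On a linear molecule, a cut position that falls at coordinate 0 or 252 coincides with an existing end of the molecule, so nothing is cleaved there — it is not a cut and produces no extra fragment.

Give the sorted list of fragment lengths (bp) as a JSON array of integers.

Per-enzyme occurrences:
  EstVI (ACACGT, off=5): starts [9, 68, 166, 190, 197, 227, 234] → cuts [14, 73, 171, 195, 202, 232, 239]
  WciIII (ACCGATAG, off=2): starts [1, 30, 43, 60, 80, 96, 106, 121, 151, 181, 211] → cuts [3, 32, 45, 62, 82, 98, 108, 123, 153, 183, 213]

Pooled cuts: [3, 14, 32, 45, 62, 73, 82, 98, 108, 123, 153, 171, 183, 195, 202, 213, 232, 239]

Fragment lengths:
  [0,3): 3 bp
  [3,14): 11 bp
  [14,32): 18 bp
  [32,45): 13 bp
  [45,62): 17 bp
  [62,73): 11 bp
  [73,82): 9 bp
  [82,98): 16 bp
  [98,108): 10 bp
  [108,123): 15 bp
  [123,153): 30 bp
  [153,171): 18 bp
  [171,183): 12 bp
  [183,195): 12 bp
  [195,202): 7 bp
  [202,213): 11 bp
  [213,232): 19 bp
  [232,239): 7 bp
  [239,252): 13 bp

[3,7,7,9,10,11,11,11,12,12,13,13,15,16,17,18,18,19,30]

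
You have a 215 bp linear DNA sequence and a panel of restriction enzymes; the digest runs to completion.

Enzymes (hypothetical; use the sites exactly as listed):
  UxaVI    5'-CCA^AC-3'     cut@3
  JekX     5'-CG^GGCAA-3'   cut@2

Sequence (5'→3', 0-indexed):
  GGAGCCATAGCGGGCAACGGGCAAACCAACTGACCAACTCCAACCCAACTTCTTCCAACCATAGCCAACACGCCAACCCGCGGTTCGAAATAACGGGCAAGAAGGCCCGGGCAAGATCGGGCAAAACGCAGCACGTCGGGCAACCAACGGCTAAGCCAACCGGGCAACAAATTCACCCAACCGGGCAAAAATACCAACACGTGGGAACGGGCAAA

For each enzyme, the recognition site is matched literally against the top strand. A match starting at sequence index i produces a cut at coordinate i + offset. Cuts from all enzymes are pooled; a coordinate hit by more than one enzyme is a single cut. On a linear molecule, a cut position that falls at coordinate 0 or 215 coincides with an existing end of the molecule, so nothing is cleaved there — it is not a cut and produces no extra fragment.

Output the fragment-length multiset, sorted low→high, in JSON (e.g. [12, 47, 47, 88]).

Scan for sites:
  UxaVI CCAAC/3: at [25, 33, 39, 44, 54, 64, 72, 143, 155, 176, 193] ⇒ [28, 36, 42, 47, 57, 67, 75, 146, 158, 179, 196]
  JekX CGGGCAA/2: at [10, 17, 93, 107, 117, 136, 160, 181, 207] ⇒ [12, 19, 95, 109, 119, 138, 162, 183, 209]

Pooled cuts: [12, 19, 28, 36, 42, 47, 57, 67, 75, 95, 109, 119, 138, 146, 158, 162, 179, 183, 196, 209]

Fragment lengths:
  [0,12): 12 bp
  [12,19): 7 bp
  [19,28): 9 bp
  [28,36): 8 bp
  [36,42): 6 bp
  [42,47): 5 bp
  [47,57): 10 bp
  [57,67): 10 bp
  [67,75): 8 bp
  [75,95): 20 bp
  [95,109): 14 bp
  [109,119): 10 bp
  [119,138): 19 bp
  [138,146): 8 bp
  [146,158): 12 bp
  [158,162): 4 bp
  [162,179): 17 bp
  [179,183): 4 bp
  [183,196): 13 bp
  [196,209): 13 bp
  [209,215): 6 bp

[4,4,5,6,6,7,8,8,8,9,10,10,10,12,12,13,13,14,17,19,20]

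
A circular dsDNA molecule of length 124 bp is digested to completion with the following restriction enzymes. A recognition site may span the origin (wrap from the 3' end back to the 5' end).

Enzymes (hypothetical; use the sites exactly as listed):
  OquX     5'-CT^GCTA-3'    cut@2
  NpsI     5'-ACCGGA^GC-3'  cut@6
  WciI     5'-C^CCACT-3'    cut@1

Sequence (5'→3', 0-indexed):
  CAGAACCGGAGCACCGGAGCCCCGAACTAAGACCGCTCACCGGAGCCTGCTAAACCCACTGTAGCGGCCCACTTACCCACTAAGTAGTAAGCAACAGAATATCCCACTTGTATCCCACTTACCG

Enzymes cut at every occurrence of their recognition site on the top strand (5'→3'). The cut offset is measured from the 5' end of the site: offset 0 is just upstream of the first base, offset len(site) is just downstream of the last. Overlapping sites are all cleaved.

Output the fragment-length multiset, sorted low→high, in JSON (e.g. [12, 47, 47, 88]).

[4,7,8,8,11,13,20,26,27]

Site scan:
  OquX (CTGCTA, off=2): starts [46] → cuts [48]
  NpsI (ACCGGAGC, off=6): starts [4, 12, 38] → cuts [10, 18, 44]
  WciI (CCCACT, off=1): starts [54, 67, 75, 102, 113] → cuts [55, 68, 76, 103, 114]

All cut coordinates (distinct, sorted): [10, 18, 44, 48, 55, 68, 76, 103, 114]

Fragment lengths:
  10→18: 8 bp
  18→44: 26 bp
  44→48: 4 bp
  48→55: 7 bp
  55→68: 13 bp
  68→76: 8 bp
  76→103: 27 bp
  103→114: 11 bp
  114→10 (wrap): 124-114+10 = 20 bp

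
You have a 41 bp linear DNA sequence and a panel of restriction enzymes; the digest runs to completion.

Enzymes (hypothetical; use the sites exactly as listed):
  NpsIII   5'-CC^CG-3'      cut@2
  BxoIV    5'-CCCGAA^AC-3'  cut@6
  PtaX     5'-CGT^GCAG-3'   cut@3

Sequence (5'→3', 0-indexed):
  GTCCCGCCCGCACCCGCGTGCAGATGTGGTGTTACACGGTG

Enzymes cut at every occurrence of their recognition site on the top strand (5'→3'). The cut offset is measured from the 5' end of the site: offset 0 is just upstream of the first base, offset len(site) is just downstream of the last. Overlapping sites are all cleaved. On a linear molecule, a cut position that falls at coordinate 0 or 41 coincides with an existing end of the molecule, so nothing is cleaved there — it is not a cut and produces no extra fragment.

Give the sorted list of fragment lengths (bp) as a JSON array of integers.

Scan for sites:
  NpsIII (CCCG, off=2): starts [2, 6, 12] → cuts [4, 8, 14]
  BxoIV (CCCGAAAC, off=6): no sites
  PtaX (CGTGCAG, off=3): starts [16] → cuts [19]

All cut coordinates (distinct, sorted): [4, 8, 14, 19]

Fragments:
  [0,4): 4 bp
  [4,8): 4 bp
  [8,14): 6 bp
  [14,19): 5 bp
  [19,41): 22 bp

[4,4,5,6,22]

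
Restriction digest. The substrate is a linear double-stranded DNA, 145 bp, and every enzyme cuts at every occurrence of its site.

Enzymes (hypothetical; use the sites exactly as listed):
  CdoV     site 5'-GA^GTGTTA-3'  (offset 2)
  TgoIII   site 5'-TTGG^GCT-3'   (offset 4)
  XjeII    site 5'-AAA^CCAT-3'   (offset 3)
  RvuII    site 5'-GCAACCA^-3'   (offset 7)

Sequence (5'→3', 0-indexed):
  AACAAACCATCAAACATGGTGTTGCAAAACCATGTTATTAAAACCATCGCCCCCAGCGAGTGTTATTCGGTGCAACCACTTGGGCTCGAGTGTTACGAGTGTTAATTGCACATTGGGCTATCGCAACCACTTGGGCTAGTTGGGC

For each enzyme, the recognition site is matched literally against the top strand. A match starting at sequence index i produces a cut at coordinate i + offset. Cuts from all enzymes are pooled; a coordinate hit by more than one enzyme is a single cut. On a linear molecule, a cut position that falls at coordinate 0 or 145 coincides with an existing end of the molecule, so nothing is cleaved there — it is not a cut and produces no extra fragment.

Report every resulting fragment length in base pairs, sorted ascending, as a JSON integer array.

[5,5,6,6,9,11,13,14,16,18,19,23]

Per-enzyme occurrences:
  CdoV GAGTGTTA/2: at [57, 87, 96] ⇒ [59, 89, 98]
  TgoIII TTGGGCT/4: at [79, 112, 130] ⇒ [83, 116, 134]
  XjeII AAACCAT/3: at [3, 26, 40] ⇒ [6, 29, 43]
  RvuII GCAACCA/7: at [71, 122] ⇒ [78, 129]

Pooled cuts: [6, 29, 43, 59, 78, 83, 89, 98, 116, 129, 134]

Fragment lengths:
  [0,6): 6 bp
  [6,29): 23 bp
  [29,43): 14 bp
  [43,59): 16 bp
  [59,78): 19 bp
  [78,83): 5 bp
  [83,89): 6 bp
  [89,98): 9 bp
  [98,116): 18 bp
  [116,129): 13 bp
  [129,134): 5 bp
  [134,145): 11 bp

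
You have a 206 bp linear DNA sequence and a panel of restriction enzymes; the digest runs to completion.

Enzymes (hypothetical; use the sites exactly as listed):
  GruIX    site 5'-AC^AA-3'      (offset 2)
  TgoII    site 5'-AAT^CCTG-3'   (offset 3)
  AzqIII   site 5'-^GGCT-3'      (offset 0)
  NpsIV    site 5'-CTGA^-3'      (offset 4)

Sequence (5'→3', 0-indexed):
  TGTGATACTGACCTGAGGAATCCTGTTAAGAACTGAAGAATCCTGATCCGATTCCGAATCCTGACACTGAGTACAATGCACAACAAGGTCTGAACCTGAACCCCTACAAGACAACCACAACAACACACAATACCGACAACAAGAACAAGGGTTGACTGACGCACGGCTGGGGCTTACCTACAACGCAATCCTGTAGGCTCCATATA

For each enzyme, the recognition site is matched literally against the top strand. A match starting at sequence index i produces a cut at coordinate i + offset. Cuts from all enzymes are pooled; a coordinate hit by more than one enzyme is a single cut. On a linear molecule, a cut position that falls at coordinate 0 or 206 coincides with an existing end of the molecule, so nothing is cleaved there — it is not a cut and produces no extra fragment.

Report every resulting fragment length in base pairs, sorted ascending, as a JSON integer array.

Scan for sites:
  GruIX (ACAA, off=2): starts [72, 79, 82, 105, 110, 116, 119, 126, 135, 138, 144, 179] → cuts [74, 81, 84, 107, 112, 118, 121, 128, 137, 140, 146, 181]
  TgoII (AATCCTG, off=3): starts [18, 38, 56, 186] → cuts [21, 41, 59, 189]
  AzqIII (GGCT, off=0): starts [164, 170, 195] → cuts [164, 170, 195]
  NpsIV (CTGA, off=4): starts [7, 12, 32, 42, 60, 66, 89, 95, 155] → cuts [11, 16, 36, 46, 64, 70, 93, 99, 159]

Pooled cuts: [11, 16, 21, 36, 41, 46, 59, 64, 70, 74, 81, 84, 93, 99, 107, 112, 118, 121, 128, 137, 140, 146, 159, 164, 170, 181, 189, 195]

Fragments:
  [0,11): 11 bp
  [11,16): 5 bp
  [16,21): 5 bp
  [21,36): 15 bp
  [36,41): 5 bp
  [41,46): 5 bp
  [46,59): 13 bp
  [59,64): 5 bp
  [64,70): 6 bp
  [70,74): 4 bp
  [74,81): 7 bp
  [81,84): 3 bp
  [84,93): 9 bp
  [93,99): 6 bp
  [99,107): 8 bp
  [107,112): 5 bp
  [112,118): 6 bp
  [118,121): 3 bp
  [121,128): 7 bp
  [128,137): 9 bp
  [137,140): 3 bp
  [140,146): 6 bp
  [146,159): 13 bp
  [159,164): 5 bp
  [164,170): 6 bp
  [170,181): 11 bp
  [181,189): 8 bp
  [189,195): 6 bp
  [195,206): 11 bp

[3,3,3,4,5,5,5,5,5,5,5,6,6,6,6,6,6,7,7,8,8,9,9,11,11,11,13,13,15]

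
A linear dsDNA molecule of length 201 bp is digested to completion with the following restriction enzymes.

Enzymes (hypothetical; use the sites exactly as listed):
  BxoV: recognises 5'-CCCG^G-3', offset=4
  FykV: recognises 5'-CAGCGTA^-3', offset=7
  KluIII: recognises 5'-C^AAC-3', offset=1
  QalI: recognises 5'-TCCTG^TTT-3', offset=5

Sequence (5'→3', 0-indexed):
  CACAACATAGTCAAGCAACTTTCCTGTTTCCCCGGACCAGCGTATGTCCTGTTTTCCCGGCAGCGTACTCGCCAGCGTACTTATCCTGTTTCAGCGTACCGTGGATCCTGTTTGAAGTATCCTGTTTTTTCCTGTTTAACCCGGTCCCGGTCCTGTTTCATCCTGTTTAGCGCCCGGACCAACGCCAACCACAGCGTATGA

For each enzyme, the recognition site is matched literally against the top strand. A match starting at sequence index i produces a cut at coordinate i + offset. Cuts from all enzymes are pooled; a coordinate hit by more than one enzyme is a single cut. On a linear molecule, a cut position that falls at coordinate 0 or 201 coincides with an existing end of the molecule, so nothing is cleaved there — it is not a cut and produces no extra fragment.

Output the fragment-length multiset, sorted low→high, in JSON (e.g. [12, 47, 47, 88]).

Site scan:
  BxoV CCCGG/4: at [30, 55, 139, 145, 172] ⇒ [34, 59, 143, 149, 176]
  FykV CAGCGTA/7: at [37, 60, 72, 91, 191] ⇒ [44, 67, 79, 98, 198]
  KluIII CAAC/1: at [2, 15, 179, 185] ⇒ [3, 16, 180, 186]
  QalI TCCTGTTT/5: at [21, 46, 83, 105, 119, 129, 150, 160] ⇒ [26, 51, 88, 110, 124, 134, 155, 165]

Pooled cuts: [3, 16, 26, 34, 44, 51, 59, 67, 79, 88, 98, 110, 124, 134, 143, 149, 155, 165, 176, 180, 186, 198]

Fragments:
  [0,3): 3 bp
  [3,16): 13 bp
  [16,26): 10 bp
  [26,34): 8 bp
  [34,44): 10 bp
  [44,51): 7 bp
  [51,59): 8 bp
  [59,67): 8 bp
  [67,79): 12 bp
  [79,88): 9 bp
  [88,98): 10 bp
  [98,110): 12 bp
  [110,124): 14 bp
  [124,134): 10 bp
  [134,143): 9 bp
  [143,149): 6 bp
  [149,155): 6 bp
  [155,165): 10 bp
  [165,176): 11 bp
  [176,180): 4 bp
  [180,186): 6 bp
  [186,198): 12 bp
  [198,201): 3 bp

[3,3,4,6,6,6,7,8,8,8,9,9,10,10,10,10,10,11,12,12,12,13,14]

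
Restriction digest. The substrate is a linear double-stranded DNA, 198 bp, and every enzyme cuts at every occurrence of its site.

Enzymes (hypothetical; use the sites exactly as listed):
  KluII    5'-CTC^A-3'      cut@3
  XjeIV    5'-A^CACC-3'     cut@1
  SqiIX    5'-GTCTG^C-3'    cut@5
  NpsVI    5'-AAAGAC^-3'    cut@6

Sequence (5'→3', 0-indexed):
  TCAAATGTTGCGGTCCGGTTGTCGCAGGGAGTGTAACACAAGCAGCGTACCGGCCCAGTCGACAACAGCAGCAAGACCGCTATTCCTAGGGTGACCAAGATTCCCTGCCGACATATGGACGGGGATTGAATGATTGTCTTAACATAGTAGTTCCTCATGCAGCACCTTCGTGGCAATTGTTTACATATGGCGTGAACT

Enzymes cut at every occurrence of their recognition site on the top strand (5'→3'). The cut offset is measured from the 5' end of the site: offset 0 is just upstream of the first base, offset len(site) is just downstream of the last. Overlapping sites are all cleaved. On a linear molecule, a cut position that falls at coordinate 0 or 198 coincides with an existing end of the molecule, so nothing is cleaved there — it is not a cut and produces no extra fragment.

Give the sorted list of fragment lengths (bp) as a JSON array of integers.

[42,156]

Site scan:
  KluII CTCA/3: at [153] ⇒ [156]
  XjeIV (ACACC, off=1): no sites
  SqiIX (GTCTGC, off=5): no sites
  NpsVI (AAAGAC, off=6): no sites

All cut coordinates (distinct, sorted): [156]

Fragment lengths:
  [0,156): 156 bp
  [156,198): 42 bp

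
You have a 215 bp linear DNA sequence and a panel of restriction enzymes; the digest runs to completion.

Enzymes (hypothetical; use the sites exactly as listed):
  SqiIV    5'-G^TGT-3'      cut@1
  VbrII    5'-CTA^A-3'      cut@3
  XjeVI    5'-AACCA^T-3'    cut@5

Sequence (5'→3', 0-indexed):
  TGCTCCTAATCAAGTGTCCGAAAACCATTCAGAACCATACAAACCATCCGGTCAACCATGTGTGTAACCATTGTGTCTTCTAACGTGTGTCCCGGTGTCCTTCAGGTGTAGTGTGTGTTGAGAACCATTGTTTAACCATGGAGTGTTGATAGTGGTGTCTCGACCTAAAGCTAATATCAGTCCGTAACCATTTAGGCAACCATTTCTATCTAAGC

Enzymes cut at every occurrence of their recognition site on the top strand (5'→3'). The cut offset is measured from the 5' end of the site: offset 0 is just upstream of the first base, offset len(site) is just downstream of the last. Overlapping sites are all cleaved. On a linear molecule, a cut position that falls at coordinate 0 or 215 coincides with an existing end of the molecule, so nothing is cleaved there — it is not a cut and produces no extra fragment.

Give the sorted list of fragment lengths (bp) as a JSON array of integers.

Scan for sites:
  SqiIV GTGT/1: at [13, 59, 61, 72, 84, 86, 94, 105, 110, 112, 114, 142, 154] ⇒ [14, 60, 62, 73, 85, 87, 95, 106, 111, 113, 115, 143, 155]
  VbrII CTAA/3: at [5, 79, 164, 170, 209] ⇒ [8, 82, 167, 173, 212]
  XjeVI AACCAT/5: at [22, 32, 41, 53, 65, 122, 133, 185, 197] ⇒ [27, 37, 46, 58, 70, 127, 138, 190, 202]

All cut coordinates (distinct, sorted): [8, 14, 27, 37, 46, 58, 60, 62, 70, 73, 82, 85, 87, 95, 106, 111, 113, 115, 127, 138, 143, 155, 167, 173, 190, 202, 212]

Fragment lengths:
  [0,8): 8 bp
  [8,14): 6 bp
  [14,27): 13 bp
  [27,37): 10 bp
  [37,46): 9 bp
  [46,58): 12 bp
  [58,60): 2 bp
  [60,62): 2 bp
  [62,70): 8 bp
  [70,73): 3 bp
  [73,82): 9 bp
  [82,85): 3 bp
  [85,87): 2 bp
  [87,95): 8 bp
  [95,106): 11 bp
  [106,111): 5 bp
  [111,113): 2 bp
  [113,115): 2 bp
  [115,127): 12 bp
  [127,138): 11 bp
  [138,143): 5 bp
  [143,155): 12 bp
  [155,167): 12 bp
  [167,173): 6 bp
  [173,190): 17 bp
  [190,202): 12 bp
  [202,212): 10 bp
  [212,215): 3 bp

[2,2,2,2,2,3,3,3,5,5,6,6,8,8,8,9,9,10,10,11,11,12,12,12,12,12,13,17]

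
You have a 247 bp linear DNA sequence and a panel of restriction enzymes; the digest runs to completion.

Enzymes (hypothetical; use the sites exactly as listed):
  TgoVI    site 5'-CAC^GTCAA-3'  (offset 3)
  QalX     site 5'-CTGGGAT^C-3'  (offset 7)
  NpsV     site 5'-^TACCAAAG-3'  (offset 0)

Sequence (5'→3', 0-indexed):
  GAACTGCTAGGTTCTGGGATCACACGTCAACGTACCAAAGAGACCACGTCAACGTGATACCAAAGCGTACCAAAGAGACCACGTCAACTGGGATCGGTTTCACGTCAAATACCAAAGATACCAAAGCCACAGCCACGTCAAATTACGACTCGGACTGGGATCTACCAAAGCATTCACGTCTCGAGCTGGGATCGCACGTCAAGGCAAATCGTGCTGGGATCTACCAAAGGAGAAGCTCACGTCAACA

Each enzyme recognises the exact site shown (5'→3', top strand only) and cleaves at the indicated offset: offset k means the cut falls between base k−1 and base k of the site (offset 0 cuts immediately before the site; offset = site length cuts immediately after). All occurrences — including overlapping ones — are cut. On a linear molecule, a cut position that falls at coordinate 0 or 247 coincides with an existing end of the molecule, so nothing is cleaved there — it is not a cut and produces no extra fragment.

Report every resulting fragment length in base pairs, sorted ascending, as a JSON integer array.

Scan for sites:
  TgoVI (CACGTCAA, off=3): starts [22, 44, 79, 100, 133, 194, 237] → cuts [25, 47, 82, 103, 136, 197, 240]
  QalX (CTGGGATC, off=7): starts [13, 87, 154, 185, 213] → cuts [20, 94, 161, 192, 220]
  NpsV (TACCAAAG, off=0): starts [32, 57, 67, 109, 118, 162, 221] → cuts [32, 57, 67, 109, 118, 162, 221]

All cut coordinates (distinct, sorted): [20, 25, 32, 47, 57, 67, 82, 94, 103, 109, 118, 136, 161, 162, 192, 197, 220, 221, 240]

Fragments:
  [0,20): 20 bp
  [20,25): 5 bp
  [25,32): 7 bp
  [32,47): 15 bp
  [47,57): 10 bp
  [57,67): 10 bp
  [67,82): 15 bp
  [82,94): 12 bp
  [94,103): 9 bp
  [103,109): 6 bp
  [109,118): 9 bp
  [118,136): 18 bp
  [136,161): 25 bp
  [161,162): 1 bp
  [162,192): 30 bp
  [192,197): 5 bp
  [197,220): 23 bp
  [220,221): 1 bp
  [221,240): 19 bp
  [240,247): 7 bp

[1,1,5,5,6,7,7,9,9,10,10,12,15,15,18,19,20,23,25,30]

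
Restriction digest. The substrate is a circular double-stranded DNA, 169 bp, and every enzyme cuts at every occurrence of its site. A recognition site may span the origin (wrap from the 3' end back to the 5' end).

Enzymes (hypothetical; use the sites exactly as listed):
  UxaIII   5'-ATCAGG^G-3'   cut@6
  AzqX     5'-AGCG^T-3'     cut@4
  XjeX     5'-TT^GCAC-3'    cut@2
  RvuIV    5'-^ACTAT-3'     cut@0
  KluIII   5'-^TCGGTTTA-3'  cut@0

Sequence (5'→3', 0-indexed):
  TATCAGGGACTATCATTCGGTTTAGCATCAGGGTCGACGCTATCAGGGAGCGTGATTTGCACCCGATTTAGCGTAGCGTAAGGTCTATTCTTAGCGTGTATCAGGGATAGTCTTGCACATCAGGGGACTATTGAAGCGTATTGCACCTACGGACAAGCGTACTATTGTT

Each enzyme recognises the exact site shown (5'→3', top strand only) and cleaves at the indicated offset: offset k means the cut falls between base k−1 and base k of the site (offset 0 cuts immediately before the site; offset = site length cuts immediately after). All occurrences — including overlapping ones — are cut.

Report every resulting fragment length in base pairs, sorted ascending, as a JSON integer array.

[1,1,2,4,5,5,6,8,9,9,10,12,15,15,16,16,17,18]

Site scan:
  UxaIII (ATCAGGG, off=6): starts [1, 26, 41, 99, 118] → cuts [7, 32, 47, 105, 124]
  AzqX (AGCGT, off=4): starts [48, 69, 74, 92, 134, 155] → cuts [52, 73, 78, 96, 138, 159]
  XjeX (TTGCAC, off=2): starts [56, 112, 140] → cuts [58, 114, 142]
  RvuIV (ACTAT, off=0): starts [8, 126, 160] → cuts [8, 126, 160]
  KluIII (TCGGTTTA, off=0): starts [16] → cuts [16]

All cut coordinates (distinct, sorted): [7, 8, 16, 32, 47, 52, 58, 73, 78, 96, 105, 114, 124, 126, 138, 142, 159, 160]

Fragments:
  7→8: 1 bp
  8→16: 8 bp
  16→32: 16 bp
  32→47: 15 bp
  47→52: 5 bp
  52→58: 6 bp
  58→73: 15 bp
  73→78: 5 bp
  78→96: 18 bp
  96→105: 9 bp
  105→114: 9 bp
  114→124: 10 bp
  124→126: 2 bp
  126→138: 12 bp
  138→142: 4 bp
  142→159: 17 bp
  159→160: 1 bp
  160→7 (wrap): 169-160+7 = 16 bp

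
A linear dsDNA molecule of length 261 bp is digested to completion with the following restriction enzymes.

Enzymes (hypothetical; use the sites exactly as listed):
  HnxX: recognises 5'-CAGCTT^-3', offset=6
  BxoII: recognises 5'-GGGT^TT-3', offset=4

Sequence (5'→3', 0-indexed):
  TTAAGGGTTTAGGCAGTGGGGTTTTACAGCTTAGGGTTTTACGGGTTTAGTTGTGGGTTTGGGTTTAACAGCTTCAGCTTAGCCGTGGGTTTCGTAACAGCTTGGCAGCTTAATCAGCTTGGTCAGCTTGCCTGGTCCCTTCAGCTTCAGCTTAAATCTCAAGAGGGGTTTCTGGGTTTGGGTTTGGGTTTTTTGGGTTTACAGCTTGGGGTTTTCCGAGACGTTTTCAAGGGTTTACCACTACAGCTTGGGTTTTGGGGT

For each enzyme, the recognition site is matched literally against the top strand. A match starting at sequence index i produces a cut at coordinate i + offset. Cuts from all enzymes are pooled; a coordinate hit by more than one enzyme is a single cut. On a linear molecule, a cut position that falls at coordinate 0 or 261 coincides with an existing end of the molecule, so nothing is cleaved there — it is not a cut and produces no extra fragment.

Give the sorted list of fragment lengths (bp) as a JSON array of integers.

[4,5,5,6,6,6,6,6,8,8,8,8,9,9,9,9,9,10,10,10,12,13,14,15,16,18,22]

Site scan:
  HnxX CAGCTT/6: at [26, 68, 74, 97, 105, 114, 123, 141, 147, 201, 243] ⇒ [32, 74, 80, 103, 111, 120, 129, 147, 153, 207, 249]
  BxoII GGGTTT/4: at [4, 18, 33, 42, 54, 60, 86, 165, 173, 179, 185, 194, 208, 230, 249] ⇒ [8, 22, 37, 46, 58, 64, 90, 169, 177, 183, 189, 198, 212, 234, 253]

Pooled cuts: [8, 22, 32, 37, 46, 58, 64, 74, 80, 90, 103, 111, 120, 129, 147, 153, 169, 177, 183, 189, 198, 207, 212, 234, 249, 253]

Fragments:
  [0,8): 8 bp
  [8,22): 14 bp
  [22,32): 10 bp
  [32,37): 5 bp
  [37,46): 9 bp
  [46,58): 12 bp
  [58,64): 6 bp
  [64,74): 10 bp
  [74,80): 6 bp
  [80,90): 10 bp
  [90,103): 13 bp
  [103,111): 8 bp
  [111,120): 9 bp
  [120,129): 9 bp
  [129,147): 18 bp
  [147,153): 6 bp
  [153,169): 16 bp
  [169,177): 8 bp
  [177,183): 6 bp
  [183,189): 6 bp
  [189,198): 9 bp
  [198,207): 9 bp
  [207,212): 5 bp
  [212,234): 22 bp
  [234,249): 15 bp
  [249,253): 4 bp
  [253,261): 8 bp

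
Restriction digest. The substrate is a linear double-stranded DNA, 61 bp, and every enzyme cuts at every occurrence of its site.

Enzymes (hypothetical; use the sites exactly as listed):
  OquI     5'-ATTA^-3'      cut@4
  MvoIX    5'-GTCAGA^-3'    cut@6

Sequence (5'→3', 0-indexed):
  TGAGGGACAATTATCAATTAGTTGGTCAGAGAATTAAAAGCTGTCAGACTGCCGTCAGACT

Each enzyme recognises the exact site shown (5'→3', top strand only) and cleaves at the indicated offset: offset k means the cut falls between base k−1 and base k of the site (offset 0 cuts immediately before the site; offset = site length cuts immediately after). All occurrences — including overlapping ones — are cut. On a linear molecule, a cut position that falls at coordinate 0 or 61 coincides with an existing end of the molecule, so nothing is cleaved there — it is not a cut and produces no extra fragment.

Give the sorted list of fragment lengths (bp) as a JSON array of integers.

[2,6,7,10,11,12,13]

Scan for sites:
  OquI (ATTA, off=4): starts [9, 16, 32] → cuts [13, 20, 36]
  MvoIX (GTCAGA, off=6): starts [24, 42, 53] → cuts [30, 48, 59]

Pooled cuts: [13, 20, 30, 36, 48, 59]

Fragment lengths:
  [0,13): 13 bp
  [13,20): 7 bp
  [20,30): 10 bp
  [30,36): 6 bp
  [36,48): 12 bp
  [48,59): 11 bp
  [59,61): 2 bp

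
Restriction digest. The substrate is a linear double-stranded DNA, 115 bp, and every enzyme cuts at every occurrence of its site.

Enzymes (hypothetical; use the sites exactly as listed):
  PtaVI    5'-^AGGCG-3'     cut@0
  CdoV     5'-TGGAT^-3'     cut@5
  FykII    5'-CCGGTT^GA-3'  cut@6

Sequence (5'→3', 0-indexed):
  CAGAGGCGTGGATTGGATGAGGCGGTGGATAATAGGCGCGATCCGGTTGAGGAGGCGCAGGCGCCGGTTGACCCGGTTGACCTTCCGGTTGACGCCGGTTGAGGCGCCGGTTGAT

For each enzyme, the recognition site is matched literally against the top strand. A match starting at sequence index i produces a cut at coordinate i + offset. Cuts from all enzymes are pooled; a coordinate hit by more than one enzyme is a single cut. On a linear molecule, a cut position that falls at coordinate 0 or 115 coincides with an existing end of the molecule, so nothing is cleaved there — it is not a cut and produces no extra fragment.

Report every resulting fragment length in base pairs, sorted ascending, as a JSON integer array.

Scan for sites:
  PtaVI AGGCG/0: at [3, 19, 33, 52, 58, 101] ⇒ [3, 19, 33, 52, 58, 101]
  CdoV TGGAT/5: at [8, 13, 25] ⇒ [13, 18, 30]
  FykII CCGGTTGA/6: at [42, 63, 72, 84, 94, 106] ⇒ [48, 69, 78, 90, 100, 112]

All cut coordinates (distinct, sorted): [3, 13, 18, 19, 30, 33, 48, 52, 58, 69, 78, 90, 100, 101, 112]

Fragments:
  [0,3): 3 bp
  [3,13): 10 bp
  [13,18): 5 bp
  [18,19): 1 bp
  [19,30): 11 bp
  [30,33): 3 bp
  [33,48): 15 bp
  [48,52): 4 bp
  [52,58): 6 bp
  [58,69): 11 bp
  [69,78): 9 bp
  [78,90): 12 bp
  [90,100): 10 bp
  [100,101): 1 bp
  [101,112): 11 bp
  [112,115): 3 bp

[1,1,3,3,3,4,5,6,9,10,10,11,11,11,12,15]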